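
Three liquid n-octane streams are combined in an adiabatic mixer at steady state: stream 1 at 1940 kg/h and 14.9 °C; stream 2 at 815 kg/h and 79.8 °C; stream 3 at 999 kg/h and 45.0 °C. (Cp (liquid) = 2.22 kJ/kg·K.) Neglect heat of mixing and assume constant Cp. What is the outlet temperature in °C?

Energy balance with Q = 0: Σ ṁᵢCp,ᵢ(T_out − Tᵢ) = 0
T_out = Σ ṁᵢCp,ᵢTᵢ / Σ ṁᵢCp,ᵢ
      = 308350 / 8333.9 = 37 °C

T_out = 37.0 °C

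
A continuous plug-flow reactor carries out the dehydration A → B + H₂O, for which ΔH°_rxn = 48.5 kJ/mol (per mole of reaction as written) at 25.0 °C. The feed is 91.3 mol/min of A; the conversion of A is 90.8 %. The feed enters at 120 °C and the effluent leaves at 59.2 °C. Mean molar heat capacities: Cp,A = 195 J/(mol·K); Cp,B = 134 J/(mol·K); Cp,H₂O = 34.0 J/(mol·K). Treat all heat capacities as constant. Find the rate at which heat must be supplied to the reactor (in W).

Q_in = 47700 W

Extent of reaction ξ = 0.908 × 91.3 = 82.9 mol/min
Reaction term: ξ·ΔH°_rxn = 82.9 × 48.5 = 4020.7 kJ/min
Sensible, feed 120→25 °C: -1691.3 kJ/min
Outlet flows (mol/min): A 8.3996, B 82.9, H₂O 82.9
Sensible, products 25→59.2 °C: 532.33 kJ/min
Q = ΔH = 2861.7 kJ/min = 47.694 kW
Heat supplied = 47694 W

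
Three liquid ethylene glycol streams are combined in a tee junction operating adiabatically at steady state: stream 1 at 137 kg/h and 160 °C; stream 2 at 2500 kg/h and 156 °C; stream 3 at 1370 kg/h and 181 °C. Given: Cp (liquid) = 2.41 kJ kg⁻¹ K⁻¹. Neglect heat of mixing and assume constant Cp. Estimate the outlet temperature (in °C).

T_out = 165 °C

Energy balance with Q = 0: Σ ṁᵢCp,ᵢ(T_out − Tᵢ) = 0
T_out = Σ ṁᵢCp,ᵢTᵢ / Σ ṁᵢCp,ᵢ
      = 1.5903e+06 / 9656.9 = 164.68 °C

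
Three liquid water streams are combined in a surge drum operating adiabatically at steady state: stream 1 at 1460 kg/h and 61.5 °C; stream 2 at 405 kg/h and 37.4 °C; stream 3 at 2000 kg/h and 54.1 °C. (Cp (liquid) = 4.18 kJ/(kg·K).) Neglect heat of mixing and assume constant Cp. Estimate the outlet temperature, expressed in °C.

No heat crosses the boundary, so H_out = H_in.
T_out = Σ ṁᵢCp,ᵢTᵢ / Σ ṁᵢCp,ᵢ
      = 890910 / 16156 = 55.145 °C

T_out = 55.1 °C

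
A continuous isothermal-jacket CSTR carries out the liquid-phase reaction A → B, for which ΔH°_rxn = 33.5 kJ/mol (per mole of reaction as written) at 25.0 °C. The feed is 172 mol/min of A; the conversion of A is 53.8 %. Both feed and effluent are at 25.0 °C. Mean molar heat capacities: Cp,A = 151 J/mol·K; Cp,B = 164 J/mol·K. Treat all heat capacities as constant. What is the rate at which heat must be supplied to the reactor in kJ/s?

Extent of reaction ξ = 0.538 × 172 = 92.536 mol/min
Reaction term: ξ·ΔH°_rxn = 92.536 × 33.5 = 3100 kJ/min
Q = ΔH = 3100 kJ/min = 51.666 kW
Heat supplied = 51.666 kJ/s

Q_in = 51.7 kJ/s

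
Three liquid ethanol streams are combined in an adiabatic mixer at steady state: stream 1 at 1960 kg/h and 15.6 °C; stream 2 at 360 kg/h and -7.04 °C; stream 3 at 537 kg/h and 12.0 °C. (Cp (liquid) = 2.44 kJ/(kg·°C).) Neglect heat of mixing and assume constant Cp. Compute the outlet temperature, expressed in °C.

T_out = 12.1 °C

No heat crosses the boundary, so H_out = H_in.
T_out = Σ ṁᵢCp,ᵢTᵢ / Σ ṁᵢCp,ᵢ
      = 84145 / 6971.1 = 12.071 °C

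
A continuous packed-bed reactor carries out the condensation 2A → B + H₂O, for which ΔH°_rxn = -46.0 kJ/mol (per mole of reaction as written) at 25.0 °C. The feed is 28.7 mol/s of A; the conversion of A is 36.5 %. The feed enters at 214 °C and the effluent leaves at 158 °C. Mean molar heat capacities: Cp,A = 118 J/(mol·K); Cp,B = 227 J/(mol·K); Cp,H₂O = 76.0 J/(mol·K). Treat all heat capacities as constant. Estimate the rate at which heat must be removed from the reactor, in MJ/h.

Q_out = 1380 MJ/h

Extent of reaction ξ = 0.365 × 28.7 / 2 = 5.2378 mol/s
Reaction term: ξ·ΔH°_rxn = 5.2378 × -46.0 = -240.94 kJ/s
Sensible, feed 214→25 °C: -640.07 kJ/s
Outlet flows (mol/s): A 18.224, B 5.2378, H₂O 5.2378
Sensible, products 25→158 °C: 497.09 kJ/s
Q = ΔH = -383.91 kJ/s = -383.91 kW
Heat removed = 1382.1 MJ/h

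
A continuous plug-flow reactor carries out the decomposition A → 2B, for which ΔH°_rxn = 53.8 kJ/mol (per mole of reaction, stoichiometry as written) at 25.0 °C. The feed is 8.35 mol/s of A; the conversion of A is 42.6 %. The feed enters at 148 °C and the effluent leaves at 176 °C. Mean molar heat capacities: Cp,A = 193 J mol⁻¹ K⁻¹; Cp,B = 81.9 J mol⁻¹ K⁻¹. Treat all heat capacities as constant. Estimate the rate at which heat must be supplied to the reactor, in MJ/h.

Extent of reaction ξ = 0.426 × 8.35 = 3.5571 mol/s
Reaction term: ξ·ΔH°_rxn = 3.5571 × 53.8 = 191.37 kJ/s
Sensible, feed 148→25 °C: -198.22 kJ/s
Outlet flows (mol/s): A 4.7929, B 7.1142
Sensible, products 25→176 °C: 227.66 kJ/s
Q = ΔH = 220.81 kJ/s = 220.81 kW
Heat supplied = 794.92 MJ/h

Q_in = 795 MJ/h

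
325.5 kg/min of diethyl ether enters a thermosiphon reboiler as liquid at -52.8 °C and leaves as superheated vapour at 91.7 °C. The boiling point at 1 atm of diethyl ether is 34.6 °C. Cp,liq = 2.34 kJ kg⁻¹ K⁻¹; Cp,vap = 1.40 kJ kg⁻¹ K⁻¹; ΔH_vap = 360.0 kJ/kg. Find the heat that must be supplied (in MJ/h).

liquid -52.8→34.6 °C: 204.52 kJ/kg
vaporisation at 34.6 °C: 360 kJ/kg
vapour 34.6→91.7 °C: 79.94 kJ/kg
Δh = 204.52 + 360 + 79.94 = 644.46 kJ/kg
Q = ṁ·Δh = 325.5 kg/min × 644.46 kJ/kg = 209770 kJ/min
|Q| = 3496.2 kW = 12586 MJ/h

Q = 12600 MJ/h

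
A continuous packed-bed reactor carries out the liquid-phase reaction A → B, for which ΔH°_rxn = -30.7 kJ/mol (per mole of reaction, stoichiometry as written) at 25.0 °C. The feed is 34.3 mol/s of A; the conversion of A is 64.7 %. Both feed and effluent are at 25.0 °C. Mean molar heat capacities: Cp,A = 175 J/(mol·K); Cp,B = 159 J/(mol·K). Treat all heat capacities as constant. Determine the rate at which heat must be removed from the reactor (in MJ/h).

Extent of reaction ξ = 0.647 × 34.3 = 22.192 mol/s
Reaction term: ξ·ΔH°_rxn = 22.192 × -30.7 = -681.3 kJ/s
Q = ΔH = -681.3 kJ/s = -681.3 kW
Heat removed = 2452.7 MJ/h

Q_out = 2450 MJ/h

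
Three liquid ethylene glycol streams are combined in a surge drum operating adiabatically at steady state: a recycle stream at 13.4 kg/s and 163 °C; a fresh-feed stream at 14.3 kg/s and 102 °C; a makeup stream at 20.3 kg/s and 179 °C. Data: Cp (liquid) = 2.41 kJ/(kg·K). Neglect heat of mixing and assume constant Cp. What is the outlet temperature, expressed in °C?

Energy balance with Q = 0: Σ ṁᵢCp,ᵢ(T_out − Tᵢ) = 0
T_out = Σ ṁᵢCp,ᵢTᵢ / Σ ṁᵢCp,ᵢ
      = 17536 / 115.68 = 151.59 °C

T_out = 152 °C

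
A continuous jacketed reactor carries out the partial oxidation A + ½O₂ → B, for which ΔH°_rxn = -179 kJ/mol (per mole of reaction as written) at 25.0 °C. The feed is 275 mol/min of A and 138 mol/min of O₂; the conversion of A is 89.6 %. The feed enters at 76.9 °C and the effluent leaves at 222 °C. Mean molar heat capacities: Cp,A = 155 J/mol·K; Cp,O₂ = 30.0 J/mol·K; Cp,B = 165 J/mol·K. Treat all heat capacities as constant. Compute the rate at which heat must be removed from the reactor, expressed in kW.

Q_out = 626 kW

Extent of reaction ξ = 0.896 × 275 = 246.4 mol/min
Reaction term: ξ·ΔH°_rxn = 246.4 × -179 = -44106 kJ/min
Sensible, feed 76.9→25 °C: -2427.1 kJ/min
Outlet flows (mol/min): A 28.6, O₂ 14.8, B 246.4
Sensible, products 25→222 °C: 8970 kJ/min
Q = ΔH = -37563 kJ/min = -626.05 kW
Heat removed = 626.05 kW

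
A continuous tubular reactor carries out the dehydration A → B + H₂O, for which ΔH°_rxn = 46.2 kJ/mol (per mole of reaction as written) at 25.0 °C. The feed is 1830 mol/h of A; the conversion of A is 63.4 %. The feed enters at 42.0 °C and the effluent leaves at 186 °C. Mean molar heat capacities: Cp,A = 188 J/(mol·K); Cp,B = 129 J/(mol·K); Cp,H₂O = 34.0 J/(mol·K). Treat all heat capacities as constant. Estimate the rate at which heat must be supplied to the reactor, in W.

Extent of reaction ξ = 0.634 × 1830 = 1160.2 mol/h
Reaction term: ξ·ΔH°_rxn = 1160.2 × 46.2 = 53602 kJ/h
Sensible, feed 42.0→25 °C: -5848.7 kJ/h
Outlet flows (mol/h): A 669.78, B 1160.2, H₂O 1160.2
Sensible, products 25→186 °C: 50721 kJ/h
Q = ΔH = 98474 kJ/h = 27.354 kW
Heat supplied = 27354 W

Q_in = 27400 W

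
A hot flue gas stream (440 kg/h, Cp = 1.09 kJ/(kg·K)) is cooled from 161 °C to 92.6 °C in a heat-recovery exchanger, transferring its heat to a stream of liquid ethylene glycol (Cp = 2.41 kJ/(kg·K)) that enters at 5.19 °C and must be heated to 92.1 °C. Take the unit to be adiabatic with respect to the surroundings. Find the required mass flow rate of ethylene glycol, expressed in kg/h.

Heat released by hot stream: Q = 440 × 1.09 × (161 − 92.6) = 32805 kJ/h
Energy balance on cold side (adiabatic exchanger): Q = ṁ_c·Cp_c·(T_c,out − T_c,in)
ṁ_c = 32805 / [2.41 × (92.1 − 5.19)] = 156.62 kg/h

ṁ_c = 157 kg/h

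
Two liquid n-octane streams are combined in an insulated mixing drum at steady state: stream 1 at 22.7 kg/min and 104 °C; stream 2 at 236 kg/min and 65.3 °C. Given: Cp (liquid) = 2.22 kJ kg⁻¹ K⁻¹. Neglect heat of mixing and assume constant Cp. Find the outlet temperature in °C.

T_out = 68.7 °C

No heat crosses the boundary, so H_out = H_in.
T_out = Σ ṁᵢCp,ᵢTᵢ / Σ ṁᵢCp,ᵢ
      = 39453 / 574.31 = 68.696 °C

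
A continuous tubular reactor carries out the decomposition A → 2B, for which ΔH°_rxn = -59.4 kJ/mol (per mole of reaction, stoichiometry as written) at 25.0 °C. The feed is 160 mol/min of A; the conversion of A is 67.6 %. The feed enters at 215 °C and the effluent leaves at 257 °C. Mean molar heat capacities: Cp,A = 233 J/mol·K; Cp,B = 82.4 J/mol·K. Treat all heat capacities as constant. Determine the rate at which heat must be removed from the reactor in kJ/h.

Extent of reaction ξ = 0.676 × 160 = 108.16 mol/min
Reaction term: ξ·ΔH°_rxn = 108.16 × -59.4 = -6424.7 kJ/min
Sensible, feed 215→25 °C: -7083.2 kJ/min
Outlet flows (mol/min): A 51.84, B 216.32
Sensible, products 25→257 °C: 6937.6 kJ/min
Q = ΔH = -6570.3 kJ/min = -109.5 kW
Heat removed = 394220 kJ/h

Q_out = 394000 kJ/h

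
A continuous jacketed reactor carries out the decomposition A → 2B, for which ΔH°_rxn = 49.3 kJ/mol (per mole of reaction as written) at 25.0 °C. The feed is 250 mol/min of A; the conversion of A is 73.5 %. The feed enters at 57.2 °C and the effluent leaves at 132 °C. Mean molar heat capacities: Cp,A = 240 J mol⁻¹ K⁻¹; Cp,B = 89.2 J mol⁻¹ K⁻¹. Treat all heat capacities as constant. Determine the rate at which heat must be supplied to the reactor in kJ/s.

Q_in = 206 kJ/s

Extent of reaction ξ = 0.735 × 250 = 183.75 mol/min
Reaction term: ξ·ΔH°_rxn = 183.75 × 49.3 = 9058.9 kJ/min
Sensible, feed 57.2→25 °C: -1932 kJ/min
Outlet flows (mol/min): A 66.25, B 367.5
Sensible, products 25→132 °C: 5208.9 kJ/min
Q = ΔH = 12336 kJ/min = 205.6 kW
Heat supplied = 205.6 kJ/s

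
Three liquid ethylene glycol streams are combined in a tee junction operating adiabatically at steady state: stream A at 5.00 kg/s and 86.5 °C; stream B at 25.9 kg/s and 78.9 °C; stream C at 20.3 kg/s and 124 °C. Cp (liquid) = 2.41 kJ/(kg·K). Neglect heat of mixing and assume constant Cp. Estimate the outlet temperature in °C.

T_out = 97.5 °C

Energy balance with Q = 0: Σ ṁᵢCp,ᵢ(T_out − Tᵢ) = 0
T_out = Σ ṁᵢCp,ᵢTᵢ / Σ ṁᵢCp,ᵢ
      = 12034 / 123.39 = 97.524 °C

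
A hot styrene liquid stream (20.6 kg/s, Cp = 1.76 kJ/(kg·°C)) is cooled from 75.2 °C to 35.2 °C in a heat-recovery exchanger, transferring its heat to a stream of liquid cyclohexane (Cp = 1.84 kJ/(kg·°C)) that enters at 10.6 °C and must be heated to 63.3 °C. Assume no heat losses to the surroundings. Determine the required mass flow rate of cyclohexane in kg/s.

ṁ_c = 15.0 kg/s

Heat released by hot stream: Q = 20.6 × 1.76 × (75.2 − 35.2) = 1450.2 kJ/s
Energy balance on cold side (adiabatic exchanger): Q = ṁ_c·Cp_c·(T_c,out − T_c,in)
ṁ_c = 1450.2 / [1.84 × (63.3 − 10.6)] = 14.956 kg/s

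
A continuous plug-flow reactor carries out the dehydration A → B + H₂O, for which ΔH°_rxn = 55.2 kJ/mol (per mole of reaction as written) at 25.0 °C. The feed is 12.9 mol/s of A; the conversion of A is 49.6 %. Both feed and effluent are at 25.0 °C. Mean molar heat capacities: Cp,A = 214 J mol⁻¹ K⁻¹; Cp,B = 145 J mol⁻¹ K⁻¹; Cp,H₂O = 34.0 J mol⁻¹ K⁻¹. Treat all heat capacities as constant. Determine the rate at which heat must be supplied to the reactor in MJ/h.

Q_in = 1270 MJ/h

Extent of reaction ξ = 0.496 × 12.9 = 6.3984 mol/s
Reaction term: ξ·ΔH°_rxn = 6.3984 × 55.2 = 353.19 kJ/s
Q = ΔH = 353.19 kJ/s = 353.19 kW
Heat supplied = 1271.5 MJ/h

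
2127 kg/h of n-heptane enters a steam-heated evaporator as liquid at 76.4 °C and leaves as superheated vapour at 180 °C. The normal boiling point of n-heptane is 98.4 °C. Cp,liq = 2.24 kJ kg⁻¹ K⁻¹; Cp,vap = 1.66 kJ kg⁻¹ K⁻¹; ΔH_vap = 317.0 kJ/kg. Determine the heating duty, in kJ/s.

Q = 296 kJ/s

liquid 76.4→98.4 °C: 49.28 kJ/kg
vaporisation at 98.4 °C: 317 kJ/kg
vapour 98.4→180 °C: 135.46 kJ/kg
Δh = 49.28 + 317 + 135.46 = 501.74 kJ/kg
Q = ṁ·Δh = 2127 kg/h × 501.74 kJ/kg = 1.0672e+06 kJ/h
|Q| = 296.44 kW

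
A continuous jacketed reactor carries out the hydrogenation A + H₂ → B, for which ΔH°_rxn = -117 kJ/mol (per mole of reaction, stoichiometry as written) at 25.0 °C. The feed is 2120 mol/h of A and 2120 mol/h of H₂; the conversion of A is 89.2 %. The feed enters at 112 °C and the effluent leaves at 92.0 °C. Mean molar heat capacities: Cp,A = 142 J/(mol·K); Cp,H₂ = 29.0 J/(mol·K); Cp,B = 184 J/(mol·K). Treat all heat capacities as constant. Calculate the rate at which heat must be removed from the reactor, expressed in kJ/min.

Q_out = 3780 kJ/min

Extent of reaction ξ = 0.892 × 2120 = 1891 mol/h
Reaction term: ξ·ΔH°_rxn = 1891 × -117 = -221250 kJ/h
Sensible, feed 112→25 °C: -31539 kJ/h
Outlet flows (mol/h): A 228.96, H₂ 228.96, B 1891
Sensible, products 25→92.0 °C: 25936 kJ/h
Q = ΔH = -226850 kJ/h = -63.015 kW
Heat removed = 3780.9 kJ/min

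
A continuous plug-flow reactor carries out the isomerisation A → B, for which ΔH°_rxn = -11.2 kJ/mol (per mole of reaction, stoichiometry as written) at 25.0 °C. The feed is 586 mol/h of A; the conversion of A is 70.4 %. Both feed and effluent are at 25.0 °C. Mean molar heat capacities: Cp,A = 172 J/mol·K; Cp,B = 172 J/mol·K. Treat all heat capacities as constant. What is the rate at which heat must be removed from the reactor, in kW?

Q_out = 1.28 kW

Extent of reaction ξ = 0.704 × 586 = 412.54 mol/h
Reaction term: ξ·ΔH°_rxn = 412.54 × -11.2 = -4620.5 kJ/h
Q = ΔH = -4620.5 kJ/h = -1.2835 kW
Heat removed = 1.2835 kW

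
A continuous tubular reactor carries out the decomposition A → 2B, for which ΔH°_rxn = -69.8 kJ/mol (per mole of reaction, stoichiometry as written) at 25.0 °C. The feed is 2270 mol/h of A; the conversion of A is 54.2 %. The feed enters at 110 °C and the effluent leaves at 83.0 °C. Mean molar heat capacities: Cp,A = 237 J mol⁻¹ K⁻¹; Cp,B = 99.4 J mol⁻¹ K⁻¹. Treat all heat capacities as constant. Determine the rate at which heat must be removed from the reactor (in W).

Extent of reaction ξ = 0.542 × 2270 = 1230.3 mol/h
Reaction term: ξ·ΔH°_rxn = 1230.3 × -69.8 = -85878 kJ/h
Sensible, feed 110→25 °C: -45729 kJ/h
Outlet flows (mol/h): A 1039.7, B 2460.7
Sensible, products 25→83.0 °C: 28477 kJ/h
Q = ΔH = -103130 kJ/h = -28.647 kW
Heat removed = 28647 W

Q_out = 28600 W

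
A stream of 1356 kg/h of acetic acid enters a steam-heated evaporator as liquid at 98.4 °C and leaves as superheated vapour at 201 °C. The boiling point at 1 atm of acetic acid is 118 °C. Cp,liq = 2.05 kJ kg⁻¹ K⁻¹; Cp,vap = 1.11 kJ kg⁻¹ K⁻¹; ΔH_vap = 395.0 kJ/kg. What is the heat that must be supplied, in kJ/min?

liquid 98.4→118 °C: 40.18 kJ/kg
vaporisation at 118 °C: 395 kJ/kg
vapour 118→201 °C: 92.13 kJ/kg
Δh = 40.18 + 395 + 92.13 = 527.31 kJ/kg
Q = ṁ·Δh = 1356 kg/h × 527.31 kJ/kg = 715030 kJ/h
|Q| = 198.62 kW = 11917 kJ/min

Q = 11900 kJ/min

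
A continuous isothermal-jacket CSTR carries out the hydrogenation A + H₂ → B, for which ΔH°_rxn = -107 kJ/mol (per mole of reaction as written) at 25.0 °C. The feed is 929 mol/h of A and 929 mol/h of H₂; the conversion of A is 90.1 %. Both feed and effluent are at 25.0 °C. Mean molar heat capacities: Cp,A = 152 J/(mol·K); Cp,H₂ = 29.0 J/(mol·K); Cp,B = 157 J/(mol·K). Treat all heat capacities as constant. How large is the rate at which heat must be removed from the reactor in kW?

Extent of reaction ξ = 0.901 × 929 = 837.03 mol/h
Reaction term: ξ·ΔH°_rxn = 837.03 × -107 = -89562 kJ/h
Q = ΔH = -89562 kJ/h = -24.878 kW
Heat removed = 24.878 kW

Q_out = 24.9 kW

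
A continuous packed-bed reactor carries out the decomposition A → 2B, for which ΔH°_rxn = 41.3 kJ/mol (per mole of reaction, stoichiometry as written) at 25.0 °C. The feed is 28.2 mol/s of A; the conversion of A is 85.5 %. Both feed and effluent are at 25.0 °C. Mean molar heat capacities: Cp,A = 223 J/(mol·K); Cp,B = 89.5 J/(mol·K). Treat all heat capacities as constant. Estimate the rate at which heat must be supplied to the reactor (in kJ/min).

Q_in = 59700 kJ/min

Extent of reaction ξ = 0.855 × 28.2 = 24.111 mol/s
Reaction term: ξ·ΔH°_rxn = 24.111 × 41.3 = 995.78 kJ/s
Q = ΔH = 995.78 kJ/s = 995.78 kW
Heat supplied = 59747 kJ/min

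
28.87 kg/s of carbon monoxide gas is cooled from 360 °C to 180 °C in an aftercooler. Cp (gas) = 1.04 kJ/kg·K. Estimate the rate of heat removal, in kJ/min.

Q_c = 324000 kJ/min

Q = ṁ·Cp·ΔT = 28.87 × 1.04 × (180 − 360) = -5404.5 kJ/s
Cooling duty = 324270 kJ/min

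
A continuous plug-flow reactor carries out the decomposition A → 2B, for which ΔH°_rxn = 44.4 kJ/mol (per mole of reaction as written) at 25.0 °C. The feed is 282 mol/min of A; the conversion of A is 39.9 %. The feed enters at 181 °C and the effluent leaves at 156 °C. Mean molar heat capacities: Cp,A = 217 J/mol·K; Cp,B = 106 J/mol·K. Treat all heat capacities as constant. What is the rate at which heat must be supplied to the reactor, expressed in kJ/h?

Extent of reaction ξ = 0.399 × 282 = 112.52 mol/min
Reaction term: ξ·ΔH°_rxn = 112.52 × 44.4 = 4995.8 kJ/min
Sensible, feed 181→25 °C: -9546.3 kJ/min
Outlet flows (mol/min): A 169.48, B 225.04
Sensible, products 25→156 °C: 7942.7 kJ/min
Q = ΔH = 3392.2 kJ/min = 56.537 kW
Heat supplied = 203530 kJ/h

Q_in = 204000 kJ/h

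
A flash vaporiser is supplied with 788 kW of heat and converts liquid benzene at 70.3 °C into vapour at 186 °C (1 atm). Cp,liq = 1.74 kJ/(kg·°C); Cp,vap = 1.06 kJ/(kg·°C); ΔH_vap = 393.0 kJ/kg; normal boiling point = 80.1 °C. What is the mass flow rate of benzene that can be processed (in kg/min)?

ṁ = 90.5 kg/min

Δh = 1.74×(80.1−70.3) + 393.0 + 1.06×(186−80.1) = 522.31 kJ/kg
Q = 788 kW = 788 kJ/s = 47280 kJ/min
ṁ = Q/Δh = 47280 / 522.31 = 90.522 kg/min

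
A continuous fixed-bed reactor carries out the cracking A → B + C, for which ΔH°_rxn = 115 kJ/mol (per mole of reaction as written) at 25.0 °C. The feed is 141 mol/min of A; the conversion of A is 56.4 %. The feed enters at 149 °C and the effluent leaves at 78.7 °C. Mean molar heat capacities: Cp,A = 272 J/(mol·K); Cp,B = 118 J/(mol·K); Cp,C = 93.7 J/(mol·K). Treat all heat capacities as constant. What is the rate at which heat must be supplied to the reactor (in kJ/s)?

Extent of reaction ξ = 0.564 × 141 = 79.524 mol/min
Reaction term: ξ·ΔH°_rxn = 79.524 × 115 = 9145.3 kJ/min
Sensible, feed 149→25 °C: -4755.6 kJ/min
Outlet flows (mol/min): A 61.476, B 79.524, C 79.524
Sensible, products 25→78.7 °C: 1802 kJ/min
Q = ΔH = 6191.6 kJ/min = 103.19 kW
Heat supplied = 103.19 kJ/s

Q_in = 103 kJ/s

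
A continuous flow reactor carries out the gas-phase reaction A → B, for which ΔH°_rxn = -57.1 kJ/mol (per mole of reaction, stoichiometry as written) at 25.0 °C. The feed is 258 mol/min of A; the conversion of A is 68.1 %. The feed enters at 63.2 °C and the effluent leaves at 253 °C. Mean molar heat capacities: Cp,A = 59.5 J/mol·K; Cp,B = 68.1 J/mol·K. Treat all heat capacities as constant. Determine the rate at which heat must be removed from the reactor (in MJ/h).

Q_out = 406 MJ/h

Extent of reaction ξ = 0.681 × 258 = 175.7 mol/min
Reaction term: ξ·ΔH°_rxn = 175.7 × -57.1 = -10032 kJ/min
Sensible, feed 63.2→25 °C: -586.41 kJ/min
Outlet flows (mol/min): A 82.302, B 175.7
Sensible, products 25→253 °C: 3844.5 kJ/min
Q = ΔH = -6774.2 kJ/min = -112.9 kW
Heat removed = 406.45 MJ/h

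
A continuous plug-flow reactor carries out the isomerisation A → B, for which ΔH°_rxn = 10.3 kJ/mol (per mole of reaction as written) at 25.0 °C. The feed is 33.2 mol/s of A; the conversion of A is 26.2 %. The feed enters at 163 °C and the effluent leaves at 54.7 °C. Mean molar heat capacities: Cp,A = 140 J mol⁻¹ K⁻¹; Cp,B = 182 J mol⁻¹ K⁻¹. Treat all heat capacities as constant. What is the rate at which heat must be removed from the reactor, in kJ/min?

Extent of reaction ξ = 0.262 × 33.2 = 8.6984 mol/s
Reaction term: ξ·ΔH°_rxn = 8.6984 × 10.3 = 89.594 kJ/s
Sensible, feed 163→25 °C: -641.42 kJ/s
Outlet flows (mol/s): A 24.502, B 8.6984
Sensible, products 25→54.7 °C: 148.9 kJ/s
Q = ΔH = -402.93 kJ/s = -402.93 kW
Heat removed = 24176 kJ/min

Q_out = 24200 kJ/min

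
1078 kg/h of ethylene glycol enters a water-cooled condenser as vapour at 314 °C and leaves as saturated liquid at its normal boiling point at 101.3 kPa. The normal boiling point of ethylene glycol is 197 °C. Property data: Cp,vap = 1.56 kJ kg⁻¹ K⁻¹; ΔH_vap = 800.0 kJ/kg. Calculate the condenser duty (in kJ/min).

Q_c = 17700 kJ/min

vapour 314→197 °C: -182.52 kJ/kg
condensation at 197 °C: -800 kJ/kg
Δh = -182.52 + -800 = -982.52 kJ/kg
Q = ṁ·Δh = 1078 kg/h × -982.52 kJ/kg = -1.0592e+06 kJ/h
|Q| = 294.21 kW = 17653 kJ/min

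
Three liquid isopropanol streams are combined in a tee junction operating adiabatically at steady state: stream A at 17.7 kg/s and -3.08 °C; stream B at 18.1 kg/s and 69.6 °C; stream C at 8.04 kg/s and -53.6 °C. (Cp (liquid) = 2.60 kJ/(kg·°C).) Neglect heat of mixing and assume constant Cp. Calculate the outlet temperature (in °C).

T_out = 17.7 °C

Energy balance with Q = 0: Σ ṁᵢCp,ᵢ(T_out − Tᵢ) = 0
T_out = Σ ṁᵢCp,ᵢTᵢ / Σ ṁᵢCp,ᵢ
      = 2013.2 / 113.98 = 17.662 °C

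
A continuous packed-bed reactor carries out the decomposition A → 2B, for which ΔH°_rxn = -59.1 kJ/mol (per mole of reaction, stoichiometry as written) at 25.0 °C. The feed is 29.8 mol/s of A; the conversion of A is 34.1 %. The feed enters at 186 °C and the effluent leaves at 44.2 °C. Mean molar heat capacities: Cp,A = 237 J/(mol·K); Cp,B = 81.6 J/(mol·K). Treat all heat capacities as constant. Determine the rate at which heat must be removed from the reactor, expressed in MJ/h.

Q_out = 5820 MJ/h

Extent of reaction ξ = 0.341 × 29.8 = 10.162 mol/s
Reaction term: ξ·ΔH°_rxn = 10.162 × -59.1 = -600.56 kJ/s
Sensible, feed 186→25 °C: -1137.1 kJ/s
Outlet flows (mol/s): A 19.638, B 20.324
Sensible, products 25→44.2 °C: 121.2 kJ/s
Q = ΔH = -1616.4 kJ/s = -1616.4 kW
Heat removed = 5819.2 MJ/h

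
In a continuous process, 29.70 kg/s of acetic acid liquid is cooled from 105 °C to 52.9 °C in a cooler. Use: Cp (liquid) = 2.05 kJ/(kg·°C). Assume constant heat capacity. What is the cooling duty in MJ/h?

Q = ṁ·Cp·ΔT = 29.70 × 2.05 × (52.9 − 105) = -3172.1 kJ/s
Cooling duty = 11420 MJ/h

Q_c = 11400 MJ/h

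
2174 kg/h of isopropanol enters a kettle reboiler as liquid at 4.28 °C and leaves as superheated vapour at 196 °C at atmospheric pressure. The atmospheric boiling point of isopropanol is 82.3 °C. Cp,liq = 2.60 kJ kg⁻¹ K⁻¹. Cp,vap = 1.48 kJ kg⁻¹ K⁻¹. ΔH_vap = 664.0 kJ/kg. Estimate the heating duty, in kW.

Q = 625 kW

liquid 4.28→82.3 °C: 202.85 kJ/kg
vaporisation at 82.3 °C: 664 kJ/kg
vapour 82.3→196 °C: 168.28 kJ/kg
Δh = 202.85 + 664 + 168.28 = 1035.1 kJ/kg
Q = ṁ·Δh = 2174 kg/h × 1035.1 kJ/kg = 2.2504e+06 kJ/h
|Q| = 625.1 kW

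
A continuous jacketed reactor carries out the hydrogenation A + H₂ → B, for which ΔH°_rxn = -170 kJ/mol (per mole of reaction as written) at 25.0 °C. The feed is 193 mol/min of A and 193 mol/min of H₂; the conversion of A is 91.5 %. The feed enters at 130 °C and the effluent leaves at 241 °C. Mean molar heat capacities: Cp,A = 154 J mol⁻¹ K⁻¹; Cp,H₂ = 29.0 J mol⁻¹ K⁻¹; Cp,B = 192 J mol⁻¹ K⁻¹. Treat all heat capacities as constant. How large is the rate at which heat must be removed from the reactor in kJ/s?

Extent of reaction ξ = 0.915 × 193 = 176.59 mol/min
Reaction term: ξ·ΔH°_rxn = 176.59 × -170 = -30021 kJ/min
Sensible, feed 130→25 °C: -3708.5 kJ/min
Outlet flows (mol/min): A 16.405, H₂ 16.405, B 176.59
Sensible, products 25→241 °C: 7972.2 kJ/min
Q = ΔH = -25757 kJ/min = -429.29 kW
Heat removed = 429.29 kJ/s

Q_out = 429 kJ/s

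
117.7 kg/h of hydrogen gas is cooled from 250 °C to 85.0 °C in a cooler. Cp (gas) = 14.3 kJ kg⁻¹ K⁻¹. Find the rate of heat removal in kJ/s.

Q = ṁ·Cp·ΔT = 117.7 × 14.3 × (85.0 − 250) = -277710 kJ/h
Converting: 277710 / 3600 s = 77.143 kW

Q_c = 77.1 kJ/s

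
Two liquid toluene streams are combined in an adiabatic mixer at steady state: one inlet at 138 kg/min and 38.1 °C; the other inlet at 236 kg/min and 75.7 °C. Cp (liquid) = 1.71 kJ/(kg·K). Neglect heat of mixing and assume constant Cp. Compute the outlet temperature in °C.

Energy balance with Q = 0: Σ ṁᵢCp,ᵢ(T_out − Tᵢ) = 0
T_out = Σ ṁᵢCp,ᵢTᵢ / Σ ṁᵢCp,ᵢ
      = 39540 / 639.54 = 61.826 °C

T_out = 61.8 °C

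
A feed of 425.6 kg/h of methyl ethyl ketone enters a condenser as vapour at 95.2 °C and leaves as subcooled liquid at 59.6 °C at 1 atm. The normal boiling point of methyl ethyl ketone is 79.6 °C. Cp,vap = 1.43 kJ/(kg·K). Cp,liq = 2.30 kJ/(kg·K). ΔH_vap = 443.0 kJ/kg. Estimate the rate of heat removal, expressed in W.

Q_c = 60400 W

vapour 95.2→79.6 °C: -22.308 kJ/kg
condensation at 79.6 °C: -443 kJ/kg
liquid 79.6→59.6 °C: -46 kJ/kg
Δh = -22.308 + -443 + -46 = -511.31 kJ/kg
Q = ṁ·Δh = 425.6 kg/h × -511.31 kJ/kg = -217610 kJ/h
|Q| = 60.448 kW = 60448 W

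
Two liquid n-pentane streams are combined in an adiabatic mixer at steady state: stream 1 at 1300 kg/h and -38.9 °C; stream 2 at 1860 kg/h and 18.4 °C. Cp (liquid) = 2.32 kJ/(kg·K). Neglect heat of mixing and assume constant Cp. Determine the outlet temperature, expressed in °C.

T_out = -5.17 °C

No heat crosses the boundary, so H_out = H_in.
Σ ṁᵢCp,ᵢTᵢ = 1300×2.32×-38.9 + 1860×2.32×18.4 = -37923
Σ ṁᵢCp,ᵢ = 1300×2.32 + 1860×2.32 = 7331.2
T_out = -37923 / 7331.2 = -5.1728 °C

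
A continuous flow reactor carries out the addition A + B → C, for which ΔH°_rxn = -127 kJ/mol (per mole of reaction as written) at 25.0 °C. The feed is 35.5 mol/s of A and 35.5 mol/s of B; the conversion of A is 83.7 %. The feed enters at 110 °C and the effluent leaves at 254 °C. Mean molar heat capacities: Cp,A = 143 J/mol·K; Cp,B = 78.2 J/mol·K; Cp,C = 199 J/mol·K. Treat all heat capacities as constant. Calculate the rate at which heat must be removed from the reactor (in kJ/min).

Q_out = 168000 kJ/min

Extent of reaction ξ = 0.837 × 35.5 = 29.713 mol/s
Reaction term: ξ·ΔH°_rxn = 29.713 × -127 = -3773.6 kJ/s
Sensible, feed 110→25 °C: -667.47 kJ/s
Outlet flows (mol/s): A 5.7865, B 5.7865, C 29.713
Sensible, products 25→254 °C: 1647.2 kJ/s
Q = ΔH = -2793.9 kJ/s = -2793.9 kW
Heat removed = 167630 kJ/min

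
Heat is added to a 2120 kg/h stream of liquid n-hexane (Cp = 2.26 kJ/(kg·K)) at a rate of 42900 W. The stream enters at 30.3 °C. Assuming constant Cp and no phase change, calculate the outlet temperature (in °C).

Q = 42900 W = 154440 kJ/h
ΔT = Q/(ṁ·Cp) = 154440/(2120×2.26) = 32.234 K
T_out = 30.3 + 32.234 = 62.534 °C

T_out = 62.5 °C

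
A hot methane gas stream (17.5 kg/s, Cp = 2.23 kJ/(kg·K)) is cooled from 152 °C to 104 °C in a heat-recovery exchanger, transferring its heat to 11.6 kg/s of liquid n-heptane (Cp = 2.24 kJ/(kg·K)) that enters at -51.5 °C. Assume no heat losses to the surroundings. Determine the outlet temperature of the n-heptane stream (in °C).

T_c,out = 20.6 °C

Heat released by hot stream: Q = 17.5 × 2.23 × (152 − 104) = 1873.2 kJ/s
Energy balance on cold side (adiabatic exchanger): Q = ṁ_c·Cp_c·(T_c,out − T_c,in)
T_c,out = -51.5 + 1873.2/(11.6 × 2.24) = 20.591 °C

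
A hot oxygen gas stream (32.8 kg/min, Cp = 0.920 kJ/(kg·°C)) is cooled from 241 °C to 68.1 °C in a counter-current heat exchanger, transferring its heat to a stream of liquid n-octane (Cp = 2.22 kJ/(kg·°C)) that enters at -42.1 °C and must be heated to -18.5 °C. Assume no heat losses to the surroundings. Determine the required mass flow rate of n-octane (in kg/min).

ṁ_c = 99.6 kg/min

Heat released by hot stream: Q = 32.8 × 0.920 × (241 − 68.1) = 5217.4 kJ/min
Energy balance on cold side (adiabatic exchanger): Q = ṁ_c·Cp_c·(T_c,out − T_c,in)
ṁ_c = 5217.4 / [2.22 × (-18.5 − -42.1)] = 99.584 kg/min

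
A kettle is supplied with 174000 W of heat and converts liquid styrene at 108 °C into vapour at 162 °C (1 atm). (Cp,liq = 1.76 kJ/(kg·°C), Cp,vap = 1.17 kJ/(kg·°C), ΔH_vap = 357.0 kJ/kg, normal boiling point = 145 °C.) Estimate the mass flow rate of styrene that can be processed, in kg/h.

ṁ = 1420 kg/h

Δh = 1.76×(145−108) + 357.0 + 1.17×(162−145) = 442.01 kJ/kg
Q = 174000 W = 174 kJ/s = 626400 kJ/h
ṁ = Q/Δh = 626400 / 442.01 = 1417.2 kg/h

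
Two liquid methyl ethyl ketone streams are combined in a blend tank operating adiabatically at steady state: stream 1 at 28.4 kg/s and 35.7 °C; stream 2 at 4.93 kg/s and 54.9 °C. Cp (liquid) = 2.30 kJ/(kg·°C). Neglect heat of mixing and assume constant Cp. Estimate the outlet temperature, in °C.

Energy balance with Q = 0: Σ ṁᵢCp,ᵢ(T_out − Tᵢ) = 0
Σ ṁᵢCp,ᵢTᵢ = 28.4×2.30×35.7 + 4.93×2.30×54.9 = 2954.4
Σ ṁᵢCp,ᵢ = 28.4×2.30 + 4.93×2.30 = 76.659
T_out = 2954.4 / 76.659 = 38.54 °C

T_out = 38.5 °C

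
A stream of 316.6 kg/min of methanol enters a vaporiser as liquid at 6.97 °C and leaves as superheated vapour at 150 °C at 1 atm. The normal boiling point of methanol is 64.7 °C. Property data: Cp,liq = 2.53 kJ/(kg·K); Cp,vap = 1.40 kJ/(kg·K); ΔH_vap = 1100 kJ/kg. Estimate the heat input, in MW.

Q = 7.21 MW

liquid 6.97→64.7 °C: 146.06 kJ/kg
vaporisation at 64.7 °C: 1100 kJ/kg
vapour 64.7→150 °C: 119.42 kJ/kg
Δh = 146.06 + 1100 + 119.42 = 1365.5 kJ/kg
Q = ṁ·Δh = 316.6 kg/min × 1365.5 kJ/kg = 432310 kJ/min
|Q| = 7205.2 kW = 7.2052 MW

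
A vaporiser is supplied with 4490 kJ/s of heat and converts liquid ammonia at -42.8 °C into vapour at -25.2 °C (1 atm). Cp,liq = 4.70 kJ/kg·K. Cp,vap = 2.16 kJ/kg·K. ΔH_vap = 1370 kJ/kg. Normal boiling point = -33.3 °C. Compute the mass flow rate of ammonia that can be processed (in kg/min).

ṁ = 188 kg/min

Δh = 4.70×(-33.3−-42.8) + 1370 + 2.16×(-25.2−-33.3) = 1432.1 kJ/kg
Q = 4490 kJ/s = 4490 kJ/s = 269400 kJ/min
ṁ = Q/Δh = 269400 / 1432.1 = 188.11 kg/min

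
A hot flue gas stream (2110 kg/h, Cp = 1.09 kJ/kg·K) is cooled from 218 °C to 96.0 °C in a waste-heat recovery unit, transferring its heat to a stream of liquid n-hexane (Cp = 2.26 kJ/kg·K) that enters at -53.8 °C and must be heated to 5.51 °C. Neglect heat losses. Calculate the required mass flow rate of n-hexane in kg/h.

Heat released by hot stream: Q = 2110 × 1.09 × (218 − 96.0) = 280590 kJ/h
Energy balance on cold side (adiabatic exchanger): Q = ṁ_c·Cp_c·(T_c,out − T_c,in)
ṁ_c = 280590 / [2.26 × (5.51 − -53.8)] = 2093.3 kg/h

ṁ_c = 2090 kg/h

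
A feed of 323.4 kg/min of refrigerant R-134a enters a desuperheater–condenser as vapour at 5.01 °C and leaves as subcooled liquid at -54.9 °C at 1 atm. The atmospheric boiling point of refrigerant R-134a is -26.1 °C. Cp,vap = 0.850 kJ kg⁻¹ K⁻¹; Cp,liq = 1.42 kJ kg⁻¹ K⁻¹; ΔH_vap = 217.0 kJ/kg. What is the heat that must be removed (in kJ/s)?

vapour 5.01→-26.1 °C: -26.444 kJ/kg
condensation at -26.1 °C: -217 kJ/kg
liquid -26.1→-54.9 °C: -40.896 kJ/kg
Δh = -26.444 + -217 + -40.896 = -284.34 kJ/kg
Q = ṁ·Δh = 323.4 kg/min × -284.34 kJ/kg = -91955 kJ/min
|Q| = 1532.6 kW

Q_c = 1530 kJ/s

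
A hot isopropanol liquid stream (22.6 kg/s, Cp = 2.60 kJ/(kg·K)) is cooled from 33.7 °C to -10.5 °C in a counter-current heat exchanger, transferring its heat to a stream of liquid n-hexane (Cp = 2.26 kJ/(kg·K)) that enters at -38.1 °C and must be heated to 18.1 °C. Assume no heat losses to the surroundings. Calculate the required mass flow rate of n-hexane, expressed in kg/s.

ṁ_c = 20.4 kg/s

Heat released by hot stream: Q = 22.6 × 2.60 × (33.7 − -10.5) = 2597.2 kJ/s
Energy balance on cold side (adiabatic exchanger): Q = ṁ_c·Cp_c·(T_c,out − T_c,in)
ṁ_c = 2597.2 / [2.26 × (18.1 − -38.1)] = 20.448 kg/s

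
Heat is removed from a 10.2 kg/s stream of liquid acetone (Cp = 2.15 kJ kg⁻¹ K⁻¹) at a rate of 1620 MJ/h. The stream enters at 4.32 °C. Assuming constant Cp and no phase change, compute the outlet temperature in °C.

Q = 1620 MJ/h = 450 kJ/s
ΔT = Q/(ṁ·Cp) = 450/(10.2×2.15) = 20.52 K
T_out = 4.32 − 20.52 = -16.2 °C

T_out = -16.2 °C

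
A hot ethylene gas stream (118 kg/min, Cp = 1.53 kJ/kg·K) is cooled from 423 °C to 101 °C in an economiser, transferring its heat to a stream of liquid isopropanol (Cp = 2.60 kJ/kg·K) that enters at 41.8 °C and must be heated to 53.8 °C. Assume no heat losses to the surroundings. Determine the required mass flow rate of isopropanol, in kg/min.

Heat released by hot stream: Q = 118 × 1.53 × (423 − 101) = 58134 kJ/min
Energy balance on cold side (adiabatic exchanger): Q = ṁ_c·Cp_c·(T_c,out − T_c,in)
ṁ_c = 58134 / [2.60 × (53.8 − 41.8)] = 1863.3 kg/min

ṁ_c = 1860 kg/min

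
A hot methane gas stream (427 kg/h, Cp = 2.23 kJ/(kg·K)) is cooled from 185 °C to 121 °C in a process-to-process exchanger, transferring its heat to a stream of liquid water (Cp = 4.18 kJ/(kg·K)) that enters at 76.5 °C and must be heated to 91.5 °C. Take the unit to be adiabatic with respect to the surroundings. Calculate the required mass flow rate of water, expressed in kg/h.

Heat released by hot stream: Q = 427 × 2.23 × (185 − 121) = 60941 kJ/h
Energy balance on cold side (adiabatic exchanger): Q = ṁ_c·Cp_c·(T_c,out − T_c,in)
ṁ_c = 60941 / [4.18 × (91.5 − 76.5)] = 971.95 kg/h

ṁ_c = 972 kg/h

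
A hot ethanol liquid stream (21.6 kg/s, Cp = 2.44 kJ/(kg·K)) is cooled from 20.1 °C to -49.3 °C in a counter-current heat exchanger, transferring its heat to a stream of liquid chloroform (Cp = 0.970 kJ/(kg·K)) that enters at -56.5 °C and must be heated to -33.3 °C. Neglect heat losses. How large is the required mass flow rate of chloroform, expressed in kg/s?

Heat released by hot stream: Q = 21.6 × 2.44 × (20.1 − -49.3) = 3657.7 kJ/s
Energy balance on cold side (adiabatic exchanger): Q = ṁ_c·Cp_c·(T_c,out − T_c,in)
ṁ_c = 3657.7 / [0.970 × (-33.3 − -56.5)] = 162.53 kg/s

ṁ_c = 163 kg/s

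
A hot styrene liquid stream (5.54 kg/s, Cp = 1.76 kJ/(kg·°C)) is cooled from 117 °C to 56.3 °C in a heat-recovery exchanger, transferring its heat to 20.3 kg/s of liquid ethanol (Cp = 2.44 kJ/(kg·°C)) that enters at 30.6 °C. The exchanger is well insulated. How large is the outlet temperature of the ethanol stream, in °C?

T_c,out = 42.5 °C

Heat released by hot stream: Q = 5.54 × 1.76 × (117 − 56.3) = 591.85 kJ/s
Energy balance on cold side (adiabatic exchanger): Q = ṁ_c·Cp_c·(T_c,out − T_c,in)
T_c,out = 30.6 + 591.85/(20.3 × 2.44) = 42.549 °C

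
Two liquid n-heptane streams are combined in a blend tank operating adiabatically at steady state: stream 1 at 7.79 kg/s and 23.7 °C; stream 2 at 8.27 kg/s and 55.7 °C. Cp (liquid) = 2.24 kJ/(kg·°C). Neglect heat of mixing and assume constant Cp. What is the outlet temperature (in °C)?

T_out = 40.2 °C

Energy balance with Q = 0: Σ ṁᵢCp,ᵢ(T_out − Tᵢ) = 0
T_out = Σ ṁᵢCp,ᵢTᵢ / Σ ṁᵢCp,ᵢ
      = 1445.4 / 35.974 = 40.178 °C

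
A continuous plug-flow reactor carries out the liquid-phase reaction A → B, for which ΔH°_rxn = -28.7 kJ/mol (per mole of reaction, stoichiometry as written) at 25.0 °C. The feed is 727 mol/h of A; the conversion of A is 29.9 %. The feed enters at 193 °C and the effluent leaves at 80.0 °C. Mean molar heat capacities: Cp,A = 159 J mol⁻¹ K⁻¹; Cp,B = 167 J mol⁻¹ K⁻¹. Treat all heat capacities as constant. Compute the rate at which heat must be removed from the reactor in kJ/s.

Extent of reaction ξ = 0.299 × 727 = 217.37 mol/h
Reaction term: ξ·ΔH°_rxn = 217.37 × -28.7 = -6238.6 kJ/h
Sensible, feed 193→25 °C: -19420 kJ/h
Outlet flows (mol/h): A 509.63, B 217.37
Sensible, products 25→80.0 °C: 6453.3 kJ/h
Q = ΔH = -19205 kJ/h = -5.3347 kW
Heat removed = 5.3347 kJ/s

Q_out = 5.33 kJ/s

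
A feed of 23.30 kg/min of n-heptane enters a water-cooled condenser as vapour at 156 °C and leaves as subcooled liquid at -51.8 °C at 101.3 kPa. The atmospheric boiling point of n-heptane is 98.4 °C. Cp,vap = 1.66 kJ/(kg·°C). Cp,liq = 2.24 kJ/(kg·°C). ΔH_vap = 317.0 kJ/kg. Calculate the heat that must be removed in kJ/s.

Q_c = 291 kJ/s

vapour 156→98.4 °C: -95.616 kJ/kg
condensation at 98.4 °C: -317 kJ/kg
liquid 98.4→-51.8 °C: -336.45 kJ/kg
Δh = -95.616 + -317 + -336.45 = -749.06 kJ/kg
Q = ṁ·Δh = 23.30 kg/min × -749.06 kJ/kg = -17453 kJ/min
|Q| = 290.89 kW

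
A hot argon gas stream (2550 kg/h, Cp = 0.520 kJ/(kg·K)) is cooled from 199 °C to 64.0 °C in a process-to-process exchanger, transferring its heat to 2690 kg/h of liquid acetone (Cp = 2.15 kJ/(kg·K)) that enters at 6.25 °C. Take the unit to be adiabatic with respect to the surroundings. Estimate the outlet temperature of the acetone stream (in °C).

Heat released by hot stream: Q = 2550 × 0.520 × (199 − 64.0) = 179010 kJ/h
Energy balance on cold side (adiabatic exchanger): Q = ṁ_c·Cp_c·(T_c,out − T_c,in)
T_c,out = 6.25 + 179010/(2690 × 2.15) = 37.202 °C

T_c,out = 37.2 °C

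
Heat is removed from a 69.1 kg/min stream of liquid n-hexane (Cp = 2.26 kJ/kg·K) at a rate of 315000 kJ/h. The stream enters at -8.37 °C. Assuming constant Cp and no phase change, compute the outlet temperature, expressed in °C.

T_out = -42.0 °C

Q = 315000 kJ/h = 5250 kJ/min
ΔT = Q/(ṁ·Cp) = 5250/(69.1×2.26) = 33.618 K
T_out = -8.37 − 33.618 = -41.988 °C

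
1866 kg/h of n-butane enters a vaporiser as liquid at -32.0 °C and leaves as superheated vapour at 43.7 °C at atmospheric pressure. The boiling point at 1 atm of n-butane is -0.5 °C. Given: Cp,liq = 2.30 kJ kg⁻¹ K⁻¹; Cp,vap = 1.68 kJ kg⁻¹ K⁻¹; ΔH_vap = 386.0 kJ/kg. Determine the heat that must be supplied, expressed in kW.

liquid -32.0→-0.5 °C: 72.45 kJ/kg
vaporisation at -0.5 °C: 386 kJ/kg
vapour -0.5→43.7 °C: 74.256 kJ/kg
Δh = 72.45 + 386 + 74.256 = 532.71 kJ/kg
Q = ṁ·Δh = 1866 kg/h × 532.71 kJ/kg = 994030 kJ/h
|Q| = 276.12 kW

Q = 276 kW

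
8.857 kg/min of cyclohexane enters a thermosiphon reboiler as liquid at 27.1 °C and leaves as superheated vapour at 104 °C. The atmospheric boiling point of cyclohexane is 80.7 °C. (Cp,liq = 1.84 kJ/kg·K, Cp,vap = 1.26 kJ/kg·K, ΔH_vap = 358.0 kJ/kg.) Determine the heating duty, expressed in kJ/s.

liquid 27.1→80.7 °C: 98.624 kJ/kg
vaporisation at 80.7 °C: 358 kJ/kg
vapour 80.7→104 °C: 29.358 kJ/kg
Δh = 98.624 + 358 + 29.358 = 485.98 kJ/kg
Q = ṁ·Δh = 8.857 kg/min × 485.98 kJ/kg = 4304.3 kJ/min
|Q| = 71.739 kW

Q = 71.7 kJ/s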